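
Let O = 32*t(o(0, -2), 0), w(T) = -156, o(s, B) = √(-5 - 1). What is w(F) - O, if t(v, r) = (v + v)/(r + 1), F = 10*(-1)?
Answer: -156 - 64*I*√6 ≈ -156.0 - 156.77*I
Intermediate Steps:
F = -10
o(s, B) = I*√6 (o(s, B) = √(-6) = I*√6)
t(v, r) = 2*v/(1 + r) (t(v, r) = (2*v)/(1 + r) = 2*v/(1 + r))
O = 64*I*√6 (O = 32*(2*(I*√6)/(1 + 0)) = 32*(2*(I*√6)/1) = 32*(2*(I*√6)*1) = 32*(2*I*√6) = 64*I*√6 ≈ 156.77*I)
w(F) - O = -156 - 64*I*√6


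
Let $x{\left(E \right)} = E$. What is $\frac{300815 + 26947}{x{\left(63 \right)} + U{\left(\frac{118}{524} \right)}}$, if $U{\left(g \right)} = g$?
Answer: $\frac{85873644}{16565} \approx 5184.0$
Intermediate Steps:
$\frac{300815 + 26947}{x{\left(63 \right)} + U{\left(\frac{118}{524} \right)}} = \frac{300815 + 26947}{63 + \frac{118}{524}} = \frac{327762}{63 + 118 \cdot \frac{1}{524}} = \frac{327762}{63 + \frac{59}{262}} = \frac{327762}{\frac{16565}{262}} = 327762 \cdot \frac{262}{16565} = \frac{85873644}{16565}$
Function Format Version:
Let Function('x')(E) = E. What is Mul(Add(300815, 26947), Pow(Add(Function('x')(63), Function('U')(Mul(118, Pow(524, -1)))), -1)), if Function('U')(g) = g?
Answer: Rational(85873644, 16565) ≈ 5184.0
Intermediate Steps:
Mul(Add(300815, 26947), Pow(Add(Function('x')(63), Function('U')(Mul(118, Pow(524, -1)))), -1)) = Mul(Add(300815, 26947), Pow(Add(63, Mul(118, Pow(524, -1))), -1)) = Mul(327762, Pow(Add(63, Mul(118, Rational(1, 524))), -1)) = Mul(327762, Pow(Add(63, Rational(59, 262)), -1)) = Mul(327762, Pow(Rational(16565, 262), -1)) = Mul(327762, Rational(262, 16565)) = Rational(85873644, 16565)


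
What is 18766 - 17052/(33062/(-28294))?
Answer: 551455390/16531 ≈ 33359.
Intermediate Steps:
18766 - 17052/(33062/(-28294)) = 18766 - 17052/(33062*(-1/28294)) = 18766 - 17052/(-16531/14147) = 18766 - 17052*(-14147/16531) = 18766 + 241234644/16531 = 551455390/16531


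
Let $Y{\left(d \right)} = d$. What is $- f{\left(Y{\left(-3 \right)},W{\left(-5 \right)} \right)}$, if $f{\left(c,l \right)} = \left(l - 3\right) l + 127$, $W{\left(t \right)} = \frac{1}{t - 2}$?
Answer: $- \frac{6245}{49} \approx -127.45$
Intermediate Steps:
$W{\left(t \right)} = \frac{1}{-2 + t}$
$f{\left(c,l \right)} = 127 + l \left(-3 + l\right)$ ($f{\left(c,l \right)} = \left(-3 + l\right) l + 127 = l \left(-3 + l\right) + 127 = 127 + l \left(-3 + l\right)$)
$- f{\left(Y{\left(-3 \right)},W{\left(-5 \right)} \right)} = - (127 + \left(\frac{1}{-2 - 5}\right)^{2} - \frac{3}{-2 - 5}) = - (127 + \left(\frac{1}{-7}\right)^{2} - \frac{3}{-7}) = - (127 + \left(- \frac{1}{7}\right)^{2} - - \frac{3}{7}) = - (127 + \frac{1}{49} + \frac{3}{7}) = \left(-1\right) \frac{6245}{49} = - \frac{6245}{49}$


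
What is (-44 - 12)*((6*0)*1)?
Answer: 0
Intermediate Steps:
(-44 - 12)*((6*0)*1) = -0 = -56*0 = 0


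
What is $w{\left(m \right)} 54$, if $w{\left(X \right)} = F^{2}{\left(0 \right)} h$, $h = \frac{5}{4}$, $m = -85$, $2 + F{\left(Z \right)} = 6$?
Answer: $1080$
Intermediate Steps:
$F{\left(Z \right)} = 4$ ($F{\left(Z \right)} = -2 + 6 = 4$)
$h = \frac{5}{4}$ ($h = 5 \cdot \frac{1}{4} = \frac{5}{4} \approx 1.25$)
$w{\left(X \right)} = 20$ ($w{\left(X \right)} = 4^{2} \cdot \frac{5}{4} = 16 \cdot \frac{5}{4} = 20$)
$w{\left(m \right)} 54 = 20 \cdot 54 = 1080$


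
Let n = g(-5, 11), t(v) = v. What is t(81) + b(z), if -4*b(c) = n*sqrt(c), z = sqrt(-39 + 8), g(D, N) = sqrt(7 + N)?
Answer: 81 - 3*31**(1/4)*(1 + I)/4 ≈ 79.23 - 1.7697*I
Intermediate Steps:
z = I*sqrt(31) (z = sqrt(-31) = I*sqrt(31) ≈ 5.5678*I)
n = 3*sqrt(2) (n = sqrt(7 + 11) = sqrt(18) = 3*sqrt(2) ≈ 4.2426)
b(c) = -3*sqrt(2)*sqrt(c)/4
t(81) + b(z) = 81 - 3*sqrt(2)*sqrt(I*sqrt(31))/4 = 81 - 3*sqrt(2)*31**(1/4)*sqrt(I)/4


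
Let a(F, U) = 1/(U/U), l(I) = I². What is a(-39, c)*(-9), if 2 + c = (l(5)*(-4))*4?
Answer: -9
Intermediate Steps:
c = -402 (c = -2 + (5²*(-4))*4 = -2 + (25*(-4))*4 = -2 - 100*4 = -2 - 400 = -402)
a(F, U) = 1 (a(F, U) = 1/1 = 1)
a(-39, c)*(-9) = 1*(-9) = -9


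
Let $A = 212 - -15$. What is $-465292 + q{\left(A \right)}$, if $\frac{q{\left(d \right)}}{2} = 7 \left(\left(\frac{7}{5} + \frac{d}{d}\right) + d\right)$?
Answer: $- \frac{2310402}{5} \approx -4.6208 \cdot 10^{5}$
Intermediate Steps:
$A = 227$ ($A = 212 + 15 = 227$)
$q{\left(d \right)} = \frac{168}{5} + 14 d$ ($q{\left(d \right)} = 2 \cdot 7 \left(\left(\frac{7}{5} + \frac{d}{d}\right) + d\right) = 2 \cdot 7 \left(\left(7 \cdot \frac{1}{5} + 1\right) + d\right) = 2 \cdot 7 \left(\left(\frac{7}{5} + 1\right) + d\right) = 2 \cdot 7 \left(\frac{12}{5} + d\right) = 2 \left(\frac{84}{5} + 7 d\right) = \frac{168}{5} + 14 d$)
$-465292 + q{\left(A \right)} = -465292 + \left(\frac{168}{5} + 14 \cdot 227\right) = -465292 + \left(\frac{168}{5} + 3178\right) = -465292 + \frac{16058}{5} = - \frac{2310402}{5}$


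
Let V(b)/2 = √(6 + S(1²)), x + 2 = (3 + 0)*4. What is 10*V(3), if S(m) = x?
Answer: 80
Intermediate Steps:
x = 10 (x = -2 + (3 + 0)*4 = -2 + 3*4 = -2 + 12 = 10)
S(m) = 10
V(b) = 8 (V(b) = 2*√(6 + 10) = 2*√16 = 2*4 = 8)
10*V(3) = 10*8 = 80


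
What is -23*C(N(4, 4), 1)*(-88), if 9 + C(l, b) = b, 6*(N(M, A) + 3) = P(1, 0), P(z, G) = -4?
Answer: -16192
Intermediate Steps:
N(M, A) = -11/3 (N(M, A) = -3 + (⅙)*(-4) = -3 - ⅔ = -11/3)
C(l, b) = -9 + b
-23*C(N(4, 4), 1)*(-88) = -23*(-9 + 1)*(-88) = -23*(-8)*(-88) = 184*(-88) = -16192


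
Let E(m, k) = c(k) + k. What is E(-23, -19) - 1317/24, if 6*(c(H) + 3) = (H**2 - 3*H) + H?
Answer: -83/8 ≈ -10.375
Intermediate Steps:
c(H) = -3 - H/3 + H**2/6 (c(H) = -3 + ((H**2 - 3*H) + H)/6 = -3 + (H**2 - 2*H)/6 = -3 + (-H/3 + H**2/6) = -3 - H/3 + H**2/6)
E(m, k) = -3 + k**2/6 + 2*k/3 (E(m, k) = (-3 - k/3 + k**2/6) + k = -3 + k**2/6 + 2*k/3)
E(-23, -19) - 1317/24 = (-3 + (1/6)*(-19)**2 + (2/3)*(-19)) - 1317/24 = (-3 + (1/6)*361 - 38/3) - 1317*1/24 = (-3 + 361/6 - 38/3) - 439/8 = 89/2 - 439/8 = -83/8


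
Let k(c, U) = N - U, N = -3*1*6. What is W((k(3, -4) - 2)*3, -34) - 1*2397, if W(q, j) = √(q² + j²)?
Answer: -2397 + 2*√865 ≈ -2338.2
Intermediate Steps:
N = -18 (N = -3*6 = -18)
k(c, U) = -18 - U
W(q, j) = √(j² + q²)
W((k(3, -4) - 2)*3, -34) - 1*2397 = √((-34)² + (((-18 - 1*(-4)) - 2)*3)²) - 1*2397 = √(1156 + (((-18 + 4) - 2)*3)²) - 2397 = √(1156 + ((-14 - 2)*3)²) - 2397 = √(1156 + (-16*3)²) - 2397 = √(1156 + (-48)²) - 2397 = √(1156 + 2304) - 2397 = √3460 - 2397 = 2*√865 - 2397 = -2397 + 2*√865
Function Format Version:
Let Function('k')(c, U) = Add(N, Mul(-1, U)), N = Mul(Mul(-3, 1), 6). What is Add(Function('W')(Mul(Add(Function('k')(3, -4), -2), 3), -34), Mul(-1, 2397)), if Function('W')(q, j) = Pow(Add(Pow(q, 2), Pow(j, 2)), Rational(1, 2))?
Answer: Add(-2397, Mul(2, Pow(865, Rational(1, 2)))) ≈ -2338.2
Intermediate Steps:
N = -18 (N = Mul(-3, 6) = -18)
Function('k')(c, U) = Add(-18, Mul(-1, U))
Function('W')(q, j) = Pow(Add(Pow(j, 2), Pow(q, 2)), Rational(1, 2))
Add(Function('W')(Mul(Add(Function('k')(3, -4), -2), 3), -34), Mul(-1, 2397)) = Add(Pow(Add(Pow(-34, 2), Pow(Mul(Add(Add(-18, Mul(-1, -4)), -2), 3), 2)), Rational(1, 2)), Mul(-1, 2397)) = Add(Pow(Add(1156, Pow(Mul(Add(Add(-18, 4), -2), 3), 2)), Rational(1, 2)), -2397) = Add(Pow(Add(1156, Pow(Mul(Add(-14, -2), 3), 2)), Rational(1, 2)), -2397) = Add(Pow(Add(1156, Pow(Mul(-16, 3), 2)), Rational(1, 2)), -2397) = Add(Pow(Add(1156, Pow(-48, 2)), Rational(1, 2)), -2397) = Add(Pow(Add(1156, 2304), Rational(1, 2)), -2397) = Add(Pow(3460, Rational(1, 2)), -2397) = Add(Mul(2, Pow(865, Rational(1, 2))), -2397) = Add(-2397, Mul(2, Pow(865, Rational(1, 2))))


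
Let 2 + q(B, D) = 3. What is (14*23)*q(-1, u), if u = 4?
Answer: 322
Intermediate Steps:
q(B, D) = 1 (q(B, D) = -2 + 3 = 1)
(14*23)*q(-1, u) = (14*23)*1 = 322*1 = 322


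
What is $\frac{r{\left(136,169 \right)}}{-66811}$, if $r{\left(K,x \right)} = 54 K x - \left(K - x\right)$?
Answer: $- \frac{1241169}{66811} \approx -18.577$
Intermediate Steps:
$r{\left(K,x \right)} = x - K + 54 K x$ ($r{\left(K,x \right)} = 54 K x - \left(K - x\right) = x - K + 54 K x$)
$\frac{r{\left(136,169 \right)}}{-66811} = \frac{169 - 136 + 54 \cdot 136 \cdot 169}{-66811} = \left(169 - 136 + 1241136\right) \left(- \frac{1}{66811}\right) = 1241169 \left(- \frac{1}{66811}\right) = - \frac{1241169}{66811}$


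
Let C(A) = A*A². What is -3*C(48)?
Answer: -331776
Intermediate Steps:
C(A) = A³
-3*C(48) = -3*48³ = -3*110592 = -331776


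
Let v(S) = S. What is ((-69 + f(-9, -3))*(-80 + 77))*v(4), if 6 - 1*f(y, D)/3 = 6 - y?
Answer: 1152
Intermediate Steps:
f(y, D) = 3*y (f(y, D) = 18 - 3*(6 - y) = 18 + (-18 + 3*y) = 3*y)
((-69 + f(-9, -3))*(-80 + 77))*v(4) = ((-69 + 3*(-9))*(-80 + 77))*4 = ((-69 - 27)*(-3))*4 = -96*(-3)*4 = 288*4 = 1152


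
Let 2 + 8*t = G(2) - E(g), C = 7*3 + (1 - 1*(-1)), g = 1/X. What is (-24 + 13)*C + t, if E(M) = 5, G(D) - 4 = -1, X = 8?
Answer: -507/2 ≈ -253.50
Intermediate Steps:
g = ⅛ (g = 1/8 = ⅛ ≈ 0.12500)
G(D) = 3 (G(D) = 4 - 1 = 3)
C = 23 (C = 21 + (1 + 1) = 21 + 2 = 23)
t = -½ (t = -¼ + (3 - 1*5)/8 = -¼ + (3 - 5)/8 = -¼ + (⅛)*(-2) = -¼ - ¼ = -½ ≈ -0.50000)
(-24 + 13)*C + t = (-24 + 13)*23 - ½ = -11*23 - ½ = -253 - ½ = -507/2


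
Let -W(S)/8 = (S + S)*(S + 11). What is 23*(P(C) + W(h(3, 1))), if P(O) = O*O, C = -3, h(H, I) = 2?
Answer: -9361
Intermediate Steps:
W(S) = -16*S*(11 + S) (W(S) = -8*(S + S)*(S + 11) = -8*2*S*(11 + S) = -16*S*(11 + S))
P(O) = O²
23*(P(C) + W(h(3, 1))) = 23*((-3)² - 16*2*(11 + 2)) = 23*(9 - 16*2*13) = 23*(9 - 416) = 23*(-407) = -9361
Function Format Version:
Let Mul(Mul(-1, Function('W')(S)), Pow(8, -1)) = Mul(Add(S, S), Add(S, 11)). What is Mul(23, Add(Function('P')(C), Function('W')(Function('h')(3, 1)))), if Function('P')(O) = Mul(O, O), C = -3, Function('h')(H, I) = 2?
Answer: -9361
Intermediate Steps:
Function('W')(S) = Mul(-16, S, Add(11, S)) (Function('W')(S) = Mul(-8, Mul(Add(S, S), Add(S, 11))) = Mul(-8, Mul(Mul(2, S), Add(11, S))) = Mul(-8, Mul(2, S, Add(11, S))) = Mul(-16, S, Add(11, S)))
Function('P')(O) = Pow(O, 2)
Mul(23, Add(Function('P')(C), Function('W')(Function('h')(3, 1)))) = Mul(23, Add(Pow(-3, 2), Mul(-16, 2, Add(11, 2)))) = Mul(23, Add(9, Mul(-16, 2, 13))) = Mul(23, Add(9, -416)) = Mul(23, -407) = -9361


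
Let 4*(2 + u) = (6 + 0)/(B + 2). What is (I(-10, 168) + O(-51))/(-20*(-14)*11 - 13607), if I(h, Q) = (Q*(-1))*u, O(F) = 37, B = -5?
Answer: -457/10527 ≈ -0.043412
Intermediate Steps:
u = -5/2 (u = -2 + ((6 + 0)/(-5 + 2))/4 = -2 + (6/(-3))/4 = -2 + (6*(-⅓))/4 = -2 + (¼)*(-2) = -2 - ½ = -5/2 ≈ -2.5000)
I(h, Q) = 5*Q/2 (I(h, Q) = (Q*(-1))*(-5/2) = -Q*(-5/2) = 5*Q/2)
(I(-10, 168) + O(-51))/(-20*(-14)*11 - 13607) = ((5/2)*168 + 37)/(-20*(-14)*11 - 13607) = (420 + 37)/(280*11 - 13607) = 457/(3080 - 13607) = 457/(-10527) = 457*(-1/10527) = -457/10527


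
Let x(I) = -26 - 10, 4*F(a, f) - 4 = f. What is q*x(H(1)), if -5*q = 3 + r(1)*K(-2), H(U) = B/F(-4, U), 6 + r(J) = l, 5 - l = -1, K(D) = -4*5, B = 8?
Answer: 108/5 ≈ 21.600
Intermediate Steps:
F(a, f) = 1 + f/4
K(D) = -20
l = 6 (l = 5 - 1*(-1) = 5 + 1 = 6)
r(J) = 0 (r(J) = -6 + 6 = 0)
H(U) = 8/(1 + U/4)
x(I) = -36
q = -⅗ (q = -(3 + 0*(-20))/5 = -(3 + 0)/5 = -⅕*3 = -⅗ ≈ -0.60000)
q*x(H(1)) = -⅗*(-36) = 108/5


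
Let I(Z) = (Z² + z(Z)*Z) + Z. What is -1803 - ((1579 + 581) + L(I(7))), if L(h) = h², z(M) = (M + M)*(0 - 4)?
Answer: -116859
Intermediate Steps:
z(M) = -8*M (z(M) = (2*M)*(-4) = -8*M)
I(Z) = Z - 7*Z² (I(Z) = (Z² + (-8*Z)*Z) + Z = (Z² - 8*Z²) + Z = -7*Z² + Z = Z - 7*Z²)
-1803 - ((1579 + 581) + L(I(7))) = -1803 - ((1579 + 581) + (7*(1 - 7*7))²) = -1803 - (2160 + (7*(1 - 49))²) = -1803 - (2160 + (7*(-48))²) = -1803 - (2160 + (-336)²) = -1803 - (2160 + 112896) = -1803 - 1*115056 = -1803 - 115056 = -116859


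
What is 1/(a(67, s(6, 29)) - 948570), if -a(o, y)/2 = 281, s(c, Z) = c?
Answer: -1/949132 ≈ -1.0536e-6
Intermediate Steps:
a(o, y) = -562 (a(o, y) = -2*281 = -562)
1/(a(67, s(6, 29)) - 948570) = 1/(-562 - 948570) = 1/(-949132) = -1/949132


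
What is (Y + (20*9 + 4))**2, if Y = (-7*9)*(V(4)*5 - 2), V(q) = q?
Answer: 902500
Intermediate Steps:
Y = -1134 (Y = (-7*9)*(4*5 - 2) = -63*(20 - 2) = -63*18 = -1134)
(Y + (20*9 + 4))**2 = (-1134 + (20*9 + 4))**2 = (-1134 + (180 + 4))**2 = (-1134 + 184)**2 = (-950)**2 = 902500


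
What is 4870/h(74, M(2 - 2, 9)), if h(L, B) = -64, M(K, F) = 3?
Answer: -2435/32 ≈ -76.094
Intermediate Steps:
4870/h(74, M(2 - 2, 9)) = 4870/(-64) = 4870*(-1/64) = -2435/32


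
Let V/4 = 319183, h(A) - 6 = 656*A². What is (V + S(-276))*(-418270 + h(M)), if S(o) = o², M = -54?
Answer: 2022099589856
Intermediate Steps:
h(A) = 6 + 656*A²
V = 1276732 (V = 4*319183 = 1276732)
(V + S(-276))*(-418270 + h(M)) = (1276732 + (-276)²)*(-418270 + (6 + 656*(-54)²)) = (1276732 + 76176)*(-418270 + (6 + 656*2916)) = 1352908*(-418270 + (6 + 1912896)) = 1352908*(-418270 + 1912902) = 1352908*1494632 = 2022099589856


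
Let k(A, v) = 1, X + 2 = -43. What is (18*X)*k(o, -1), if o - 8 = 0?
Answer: -810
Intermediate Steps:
X = -45 (X = -2 - 43 = -45)
o = 8 (o = 8 + 0 = 8)
(18*X)*k(o, -1) = (18*(-45))*1 = -810*1 = -810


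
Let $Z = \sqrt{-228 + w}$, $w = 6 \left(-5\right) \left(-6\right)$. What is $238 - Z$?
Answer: $238 - 4 i \sqrt{3} \approx 238.0 - 6.9282 i$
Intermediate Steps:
$w = 180$ ($w = \left(-30\right) \left(-6\right) = 180$)
$Z = 4 i \sqrt{3}$ ($Z = \sqrt{-228 + 180} = \sqrt{-48} = 4 i \sqrt{3} \approx 6.9282 i$)
$238 - Z = 238 - 4 i \sqrt{3}$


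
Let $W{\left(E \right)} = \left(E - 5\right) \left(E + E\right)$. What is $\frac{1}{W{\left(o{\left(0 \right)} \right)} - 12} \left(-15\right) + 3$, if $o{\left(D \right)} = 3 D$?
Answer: $\frac{17}{4} \approx 4.25$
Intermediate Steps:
$W{\left(E \right)} = 2 E \left(-5 + E\right)$ ($W{\left(E \right)} = \left(-5 + E\right) 2 E = 2 E \left(-5 + E\right)$)
$\frac{1}{W{\left(o{\left(0 \right)} \right)} - 12} \left(-15\right) + 3 = \frac{1}{2 \cdot 3 \cdot 0 \left(-5 + 3 \cdot 0\right) - 12} \left(-15\right) + 3 = \frac{1}{2 \cdot 0 \left(-5 + 0\right) - 12} \left(-15\right) + 3 = \frac{1}{2 \cdot 0 \left(-5\right) - 12} \left(-15\right) + 3 = \frac{1}{0 - 12} \left(-15\right) + 3 = \frac{1}{-12} \left(-15\right) + 3 = \left(- \frac{1}{12}\right) \left(-15\right) + 3 = \frac{5}{4} + 3 = \frac{17}{4}$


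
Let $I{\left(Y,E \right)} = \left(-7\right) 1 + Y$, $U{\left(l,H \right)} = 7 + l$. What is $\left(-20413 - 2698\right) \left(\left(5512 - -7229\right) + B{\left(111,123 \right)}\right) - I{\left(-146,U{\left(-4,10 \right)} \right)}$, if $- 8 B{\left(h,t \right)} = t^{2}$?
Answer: $- \frac{2006010465}{8} \approx -2.5075 \cdot 10^{8}$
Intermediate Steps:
$B{\left(h,t \right)} = - \frac{t^{2}}{8}$
$I{\left(Y,E \right)} = -7 + Y$
$\left(-20413 - 2698\right) \left(\left(5512 - -7229\right) + B{\left(111,123 \right)}\right) - I{\left(-146,U{\left(-4,10 \right)} \right)} = \left(-20413 - 2698\right) \left(\left(5512 - -7229\right) - \frac{123^{2}}{8}\right) - \left(-7 - 146\right) = - 23111 \left(\left(5512 + 7229\right) - \frac{15129}{8}\right) - -153 = - 23111 \left(12741 - \frac{15129}{8}\right) + 153 = \left(-23111\right) \frac{86799}{8} + 153 = - \frac{2006011689}{8} + 153 = - \frac{2006010465}{8}$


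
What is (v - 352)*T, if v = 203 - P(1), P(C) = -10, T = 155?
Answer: -21545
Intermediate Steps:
v = 213 (v = 203 - 1*(-10) = 203 + 10 = 213)
(v - 352)*T = (213 - 352)*155 = -139*155 = -21545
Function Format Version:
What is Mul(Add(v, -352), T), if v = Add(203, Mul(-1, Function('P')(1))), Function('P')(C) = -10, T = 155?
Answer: -21545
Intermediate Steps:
v = 213 (v = Add(203, Mul(-1, -10)) = Add(203, 10) = 213)
Mul(Add(v, -352), T) = Mul(Add(213, -352), 155) = Mul(-139, 155) = -21545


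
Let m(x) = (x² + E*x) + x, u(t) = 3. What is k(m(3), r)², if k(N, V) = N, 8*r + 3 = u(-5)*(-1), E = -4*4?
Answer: 1296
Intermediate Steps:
E = -16
m(x) = x² - 15*x (m(x) = (x² - 16*x) + x = x² - 15*x)
r = -¾ (r = -3/8 + (3*(-1))/8 = -3/8 + (⅛)*(-3) = -3/8 - 3/8 = -¾ ≈ -0.75000)
k(m(3), r)² = (3*(-15 + 3))² = (3*(-12))² = (-36)² = 1296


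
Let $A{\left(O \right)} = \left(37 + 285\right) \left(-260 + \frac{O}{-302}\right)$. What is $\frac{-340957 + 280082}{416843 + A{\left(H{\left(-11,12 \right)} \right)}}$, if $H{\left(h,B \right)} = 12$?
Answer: $- \frac{9192125}{50299641} \approx -0.18275$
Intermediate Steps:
$A{\left(O \right)} = -83720 - \frac{161 O}{151}$ ($A{\left(O \right)} = 322 \left(-260 + O \left(- \frac{1}{302}\right)\right) = 322 \left(-260 - \frac{O}{302}\right) = -83720 - \frac{161 O}{151}$)
$\frac{-340957 + 280082}{416843 + A{\left(H{\left(-11,12 \right)} \right)}} = \frac{-340957 + 280082}{416843 - \frac{12643652}{151}} = - \frac{60875}{416843 - \frac{12643652}{151}} = - \frac{60875}{\frac{50299641}{151}} = \left(-60875\right) \frac{151}{50299641} = - \frac{9192125}{50299641}$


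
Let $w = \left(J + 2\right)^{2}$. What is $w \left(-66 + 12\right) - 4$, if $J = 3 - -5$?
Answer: $-5404$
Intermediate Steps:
$J = 8$ ($J = 3 + 5 = 8$)
$w = 100$ ($w = \left(8 + 2\right)^{2} = 10^{2} = 100$)
$w \left(-66 + 12\right) - 4 = 100 \left(-66 + 12\right) - 4 = 100 \left(-54\right) - 4 = -5400 - 4 = -5404$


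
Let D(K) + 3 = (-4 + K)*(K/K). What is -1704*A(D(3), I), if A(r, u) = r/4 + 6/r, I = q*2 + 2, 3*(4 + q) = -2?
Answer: 4260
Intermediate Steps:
q = -14/3 (q = -4 + (⅓)*(-2) = -4 - ⅔ = -14/3 ≈ -4.6667)
D(K) = -7 + K (D(K) = -3 + (-4 + K)*(K/K) = -3 + (-4 + K)*1 = -3 + (-4 + K) = -7 + K)
I = -22/3 (I = -14/3*2 + 2 = -28/3 + 2 = -22/3 ≈ -7.3333)
A(r, u) = 6/r + r/4 (A(r, u) = r*(¼) + 6/r = r/4 + 6/r = 6/r + r/4)
-1704*A(D(3), I) = -1704*(6/(-7 + 3) + (-7 + 3)/4) = -1704*(6/(-4) + (¼)*(-4)) = -1704*(6*(-¼) - 1) = -1704*(-3/2 - 1) = -1704*(-5/2) = 4260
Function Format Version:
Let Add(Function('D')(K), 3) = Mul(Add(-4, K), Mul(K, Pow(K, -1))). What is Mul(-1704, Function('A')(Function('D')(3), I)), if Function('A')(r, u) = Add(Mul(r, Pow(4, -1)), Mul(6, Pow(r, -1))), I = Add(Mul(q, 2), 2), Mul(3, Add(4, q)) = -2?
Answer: 4260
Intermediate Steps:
q = Rational(-14, 3) (q = Add(-4, Mul(Rational(1, 3), -2)) = Add(-4, Rational(-2, 3)) = Rational(-14, 3) ≈ -4.6667)
Function('D')(K) = Add(-7, K) (Function('D')(K) = Add(-3, Mul(Add(-4, K), Mul(K, Pow(K, -1)))) = Add(-3, Mul(Add(-4, K), 1)) = Add(-3, Add(-4, K)) = Add(-7, K))
I = Rational(-22, 3) (I = Add(Mul(Rational(-14, 3), 2), 2) = Add(Rational(-28, 3), 2) = Rational(-22, 3) ≈ -7.3333)
Function('A')(r, u) = Add(Mul(6, Pow(r, -1)), Mul(Rational(1, 4), r)) (Function('A')(r, u) = Add(Mul(r, Rational(1, 4)), Mul(6, Pow(r, -1))) = Add(Mul(Rational(1, 4), r), Mul(6, Pow(r, -1))) = Add(Mul(6, Pow(r, -1)), Mul(Rational(1, 4), r)))
Mul(-1704, Function('A')(Function('D')(3), I)) = Mul(-1704, Add(Mul(6, Pow(Add(-7, 3), -1)), Mul(Rational(1, 4), Add(-7, 3)))) = Mul(-1704, Add(Mul(6, Pow(-4, -1)), Mul(Rational(1, 4), -4))) = Mul(-1704, Add(Mul(6, Rational(-1, 4)), -1)) = Mul(-1704, Add(Rational(-3, 2), -1)) = Mul(-1704, Rational(-5, 2)) = 4260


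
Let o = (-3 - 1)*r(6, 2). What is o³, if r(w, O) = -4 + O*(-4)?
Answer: 110592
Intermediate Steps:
r(w, O) = -4 - 4*O
o = 48 (o = (-3 - 1)*(-4 - 4*2) = -4*(-4 - 8) = -4*(-12) = 48)
o³ = 48³ = 110592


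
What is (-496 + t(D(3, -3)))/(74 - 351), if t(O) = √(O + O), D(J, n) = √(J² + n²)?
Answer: 496/277 - 2^(¾)*√3/277 ≈ 1.7801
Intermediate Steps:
t(O) = √2*√O (t(O) = √(2*O) = √2*√O)
(-496 + t(D(3, -3)))/(74 - 351) = (-496 + √2*√(√(3² + (-3)²)))/(74 - 351) = (-496 + √2*√(√(9 + 9)))/(-277) = (-496 + √2*√(√18))*(-1/277) = (-496 + √2*√(3*√2))*(-1/277) = (-496 + √2*(2^(¼)*√3))*(-1/277) = (-496 + 2^(¾)*√3)*(-1/277) = 496/277 - 2^(¾)*√3/277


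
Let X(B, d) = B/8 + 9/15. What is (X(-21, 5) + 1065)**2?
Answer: 1807865361/1600 ≈ 1.1299e+6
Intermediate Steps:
X(B, d) = 3/5 + B/8 (X(B, d) = B*(1/8) + 9*(1/15) = B/8 + 3/5 = 3/5 + B/8)
(X(-21, 5) + 1065)**2 = ((3/5 + (1/8)*(-21)) + 1065)**2 = ((3/5 - 21/8) + 1065)**2 = (-81/40 + 1065)**2 = (42519/40)**2 = 1807865361/1600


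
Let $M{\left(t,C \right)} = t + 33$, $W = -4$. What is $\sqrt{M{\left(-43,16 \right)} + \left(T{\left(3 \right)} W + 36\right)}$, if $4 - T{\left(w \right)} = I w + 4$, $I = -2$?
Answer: $\sqrt{2} \approx 1.4142$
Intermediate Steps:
$M{\left(t,C \right)} = 33 + t$
$T{\left(w \right)} = 2 w$ ($T{\left(w \right)} = 4 - \left(- 2 w + 4\right) = 4 - \left(4 - 2 w\right) = 4 + \left(-4 + 2 w\right) = 2 w$)
$\sqrt{M{\left(-43,16 \right)} + \left(T{\left(3 \right)} W + 36\right)} = \sqrt{\left(33 - 43\right) + \left(2 \cdot 3 \left(-4\right) + 36\right)} = \sqrt{-10 + \left(6 \left(-4\right) + 36\right)} = \sqrt{-10 + \left(-24 + 36\right)} = \sqrt{-10 + 12} = \sqrt{2}$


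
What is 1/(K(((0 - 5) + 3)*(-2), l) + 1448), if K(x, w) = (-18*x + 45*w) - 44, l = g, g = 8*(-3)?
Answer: 1/252 ≈ 0.0039683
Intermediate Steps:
g = -24
l = -24
K(x, w) = -44 - 18*x + 45*w
1/(K(((0 - 5) + 3)*(-2), l) + 1448) = 1/((-44 - 18*((0 - 5) + 3)*(-2) + 45*(-24)) + 1448) = 1/((-44 - 18*(-5 + 3)*(-2) - 1080) + 1448) = 1/((-44 - (-36)*(-2) - 1080) + 1448) = 1/((-44 - 18*4 - 1080) + 1448) = 1/((-44 - 72 - 1080) + 1448) = 1/(-1196 + 1448) = 1/252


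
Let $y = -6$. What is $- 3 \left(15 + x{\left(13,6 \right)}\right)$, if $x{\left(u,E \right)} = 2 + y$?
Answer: $-33$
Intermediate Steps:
$x{\left(u,E \right)} = -4$ ($x{\left(u,E \right)} = 2 - 6 = -4$)
$- 3 \left(15 + x{\left(13,6 \right)}\right) = - 3 \left(15 - 4\right) = \left(-3\right) 11 = -33$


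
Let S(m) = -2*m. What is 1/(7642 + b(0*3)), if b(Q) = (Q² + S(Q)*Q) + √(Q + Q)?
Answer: 1/7642 ≈ 0.00013086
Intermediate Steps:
b(Q) = -Q² + √2*√Q (b(Q) = (Q² + (-2*Q)*Q) + √(Q + Q) = (Q² - 2*Q²) + √(2*Q) = -Q² + √2*√Q)
1/(7642 + b(0*3)) = 1/(7642 + (-(0*3)² + √2*√(0*3))) = 1/(7642 + (-1*0² + √2*√0)) = 1/(7642 + (-1*0 + √2*0)) = 1/(7642 + (0 + 0)) = 1/(7642 + 0) = 1/7642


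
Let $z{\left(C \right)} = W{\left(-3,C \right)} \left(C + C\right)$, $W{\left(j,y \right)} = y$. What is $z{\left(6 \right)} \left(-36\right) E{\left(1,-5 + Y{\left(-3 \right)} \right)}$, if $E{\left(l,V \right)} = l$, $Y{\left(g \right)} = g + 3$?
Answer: $-2592$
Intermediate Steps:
$Y{\left(g \right)} = 3 + g$
$z{\left(C \right)} = 2 C^{2}$ ($z{\left(C \right)} = C \left(C + C\right) = C 2 C = 2 C^{2}$)
$z{\left(6 \right)} \left(-36\right) E{\left(1,-5 + Y{\left(-3 \right)} \right)} = 2 \cdot 6^{2} \left(-36\right) 1 = 2 \cdot 36 \left(-36\right) 1 = 72 \left(-36\right) 1 = \left(-2592\right) 1 = -2592$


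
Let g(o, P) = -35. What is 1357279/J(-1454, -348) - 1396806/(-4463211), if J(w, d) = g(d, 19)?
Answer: -288465413079/7438685 ≈ -38779.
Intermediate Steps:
J(w, d) = -35
1357279/J(-1454, -348) - 1396806/(-4463211) = 1357279/(-35) - 1396806/(-4463211) = 1357279*(-1/35) - 1396806*(-1/4463211) = -193897/5 + 465602/1487737 = -288465413079/7438685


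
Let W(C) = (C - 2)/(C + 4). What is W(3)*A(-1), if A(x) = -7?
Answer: -1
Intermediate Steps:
W(C) = (-2 + C)/(4 + C)
W(3)*A(-1) = ((-2 + 3)/(4 + 3))*(-7) = (1/7)*(-7) = ((⅐)*1)*(-7) = (⅐)*(-7) = -1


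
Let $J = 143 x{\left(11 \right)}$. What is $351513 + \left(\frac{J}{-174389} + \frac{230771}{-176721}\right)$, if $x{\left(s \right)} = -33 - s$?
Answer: $\frac{10832958266438210}{30818198469} \approx 3.5151 \cdot 10^{5}$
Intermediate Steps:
$J = -6292$ ($J = 143 \left(-33 - 11\right) = 143 \left(-44\right) = -6292$)
$351513 + \left(\frac{J}{-174389} + \frac{230771}{-176721}\right) = 351513 + \left(- \frac{6292}{-174389} + \frac{230771}{-176721}\right) = 351513 + \left(\left(-6292\right) \left(- \frac{1}{174389}\right) + 230771 \left(- \frac{1}{176721}\right)\right) = 351513 + \left(\frac{6292}{174389} - \frac{230771}{176721}\right) = 351513 - \frac{39131995387}{30818198469} = \frac{10832958266438210}{30818198469}$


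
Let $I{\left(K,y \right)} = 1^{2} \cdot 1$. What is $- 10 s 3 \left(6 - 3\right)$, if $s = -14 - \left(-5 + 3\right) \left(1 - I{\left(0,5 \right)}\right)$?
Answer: $1260$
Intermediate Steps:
$I{\left(K,y \right)} = 1$ ($I{\left(K,y \right)} = 1 \cdot 1 = 1$)
$s = -14$ ($s = -14 - \left(-5 + 3\right) \left(1 - 1\right) = -14 - - 2 \left(1 - 1\right) = -14 - \left(-2\right) 0 = -14 - 0 = -14 + 0 = -14$)
$- 10 s 3 \left(6 - 3\right) = \left(-10\right) \left(-14\right) 3 \left(6 - 3\right) = 140 \cdot 3 \cdot 3 = 140 \cdot 9 = 1260$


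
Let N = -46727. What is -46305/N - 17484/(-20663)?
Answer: 1773775083/965520001 ≈ 1.8371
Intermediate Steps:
-46305/N - 17484/(-20663) = -46305/(-46727) - 17484/(-20663) = -46305*(-1/46727) - 17484*(-1/20663) = 46305/46727 + 17484/20663 = 1773775083/965520001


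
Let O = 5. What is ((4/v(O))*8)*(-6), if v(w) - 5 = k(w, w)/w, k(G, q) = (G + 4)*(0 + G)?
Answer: -96/7 ≈ -13.714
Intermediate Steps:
k(G, q) = G*(4 + G) (k(G, q) = (4 + G)*G = G*(4 + G))
v(w) = 9 + w (v(w) = 5 + (w*(4 + w))/w = 5 + (4 + w) = 9 + w)
((4/v(O))*8)*(-6) = ((4/(9 + 5))*8)*(-6) = ((4/14)*8)*(-6) = ((4*(1/14))*8)*(-6) = ((2/7)*8)*(-6) = (16/7)*(-6) = -96/7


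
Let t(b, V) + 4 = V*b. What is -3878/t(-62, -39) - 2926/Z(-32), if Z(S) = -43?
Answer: 3448305/51901 ≈ 66.440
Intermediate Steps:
t(b, V) = -4 + V*b
-3878/t(-62, -39) - 2926/Z(-32) = -3878/(-4 - 39*(-62)) - 2926/(-43) = -3878/(-4 + 2418) - 2926*(-1/43) = -3878/2414 + 2926/43 = -3878*1/2414 + 2926/43 = -1939/1207 + 2926/43 = 3448305/51901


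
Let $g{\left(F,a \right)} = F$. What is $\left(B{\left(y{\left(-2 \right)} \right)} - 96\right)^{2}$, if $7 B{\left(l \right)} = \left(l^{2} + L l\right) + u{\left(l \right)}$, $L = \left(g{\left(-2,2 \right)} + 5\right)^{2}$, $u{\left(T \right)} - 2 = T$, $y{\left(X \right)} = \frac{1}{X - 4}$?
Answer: $\frac{584624041}{63504} \approx 9206.1$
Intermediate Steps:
$y{\left(X \right)} = \frac{1}{-4 + X}$
$u{\left(T \right)} = 2 + T$
$L = 9$ ($L = \left(-2 + 5\right)^{2} = 3^{2} = 9$)
$B{\left(l \right)} = \frac{2}{7} + \frac{l^{2}}{7} + \frac{10 l}{7}$ ($B{\left(l \right)} = \frac{\left(l^{2} + 9 l\right) + \left(2 + l\right)}{7} = \frac{2 + l^{2} + 10 l}{7} = \frac{2}{7} + \frac{l^{2}}{7} + \frac{10 l}{7}$)
$\left(B{\left(y{\left(-2 \right)} \right)} - 96\right)^{2} = \left(\left(\frac{2}{7} + \frac{\left(\frac{1}{-4 - 2}\right)^{2}}{7} + \frac{10}{7 \left(-4 - 2\right)}\right) - 96\right)^{2} = \left(\left(\frac{2}{7} + \frac{\left(\frac{1}{-6}\right)^{2}}{7} + \frac{10}{7 \left(-6\right)}\right) - 96\right)^{2} = \left(\left(\frac{2}{7} + \frac{\left(- \frac{1}{6}\right)^{2}}{7} + \frac{10}{7} \left(- \frac{1}{6}\right)\right) - 96\right)^{2} = \left(\left(\frac{2}{7} + \frac{1}{7} \cdot \frac{1}{36} - \frac{5}{21}\right) - 96\right)^{2} = \left(\left(\frac{2}{7} + \frac{1}{252} - \frac{5}{21}\right) - 96\right)^{2} = \left(\frac{13}{252} - 96\right)^{2} = \left(- \frac{24179}{252}\right)^{2} = \frac{584624041}{63504}$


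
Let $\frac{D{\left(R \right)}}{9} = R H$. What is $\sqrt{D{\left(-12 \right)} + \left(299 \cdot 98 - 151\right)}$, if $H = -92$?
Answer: $3 \sqrt{4343} \approx 197.7$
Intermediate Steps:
$D{\left(R \right)} = - 828 R$ ($D{\left(R \right)} = 9 R \left(-92\right) = 9 \left(- 92 R\right) = - 828 R$)
$\sqrt{D{\left(-12 \right)} + \left(299 \cdot 98 - 151\right)} = \sqrt{\left(-828\right) \left(-12\right) + \left(299 \cdot 98 - 151\right)} = \sqrt{9936 + \left(29302 - 151\right)} = \sqrt{9936 + 29151} = \sqrt{39087} = 3 \sqrt{4343}$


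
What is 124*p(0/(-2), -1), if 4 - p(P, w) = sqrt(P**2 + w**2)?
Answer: 372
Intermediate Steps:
p(P, w) = 4 - sqrt(P**2 + w**2)
124*p(0/(-2), -1) = 124*(4 - sqrt((0/(-2))**2 + (-1)**2)) = 124*(4 - sqrt((0*(-1/2))**2 + 1)) = 124*(4 - sqrt(0**2 + 1)) = 124*(4 - sqrt(0 + 1)) = 124*(4 - sqrt(1)) = 124*(4 - 1*1) = 124*(4 - 1) = 124*3 = 372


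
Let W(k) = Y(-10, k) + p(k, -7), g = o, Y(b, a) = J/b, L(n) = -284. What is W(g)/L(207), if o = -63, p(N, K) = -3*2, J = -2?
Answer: 29/1420 ≈ 0.020423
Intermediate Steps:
p(N, K) = -6
Y(b, a) = -2/b
g = -63
W(k) = -29/5 (W(k) = -2/(-10) - 6 = -2*(-1/10) - 6 = 1/5 - 6 = -29/5)
W(g)/L(207) = -29/5/(-284) = -29/5*(-1/284) = 29/1420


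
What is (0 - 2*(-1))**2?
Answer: 4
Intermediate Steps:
(0 - 2*(-1))**2 = (0 + 2)**2 = 2**2 = 4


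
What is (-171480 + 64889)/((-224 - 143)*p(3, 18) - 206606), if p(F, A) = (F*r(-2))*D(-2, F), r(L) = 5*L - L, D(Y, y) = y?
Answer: 106591/180182 ≈ 0.59157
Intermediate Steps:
r(L) = 4*L
p(F, A) = -8*F² (p(F, A) = (F*(4*(-2)))*F = (F*(-8))*F = (-8*F)*F = -8*F²)
(-171480 + 64889)/((-224 - 143)*p(3, 18) - 206606) = (-171480 + 64889)/((-224 - 143)*(-8*3²) - 206606) = -106591/(-(-2936)*9 - 206606) = -106591/(-367*(-72) - 206606) = -106591/(26424 - 206606) = -106591/(-180182) = -106591*(-1/180182) = 106591/180182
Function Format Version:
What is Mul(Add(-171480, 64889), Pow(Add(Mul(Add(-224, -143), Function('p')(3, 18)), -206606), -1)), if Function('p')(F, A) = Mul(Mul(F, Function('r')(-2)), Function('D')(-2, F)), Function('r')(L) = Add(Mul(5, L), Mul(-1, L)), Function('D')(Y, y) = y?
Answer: Rational(106591, 180182) ≈ 0.59157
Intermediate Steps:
Function('r')(L) = Mul(4, L)
Function('p')(F, A) = Mul(-8, Pow(F, 2)) (Function('p')(F, A) = Mul(Mul(F, Mul(4, -2)), F) = Mul(Mul(F, -8), F) = Mul(Mul(-8, F), F) = Mul(-8, Pow(F, 2)))
Mul(Add(-171480, 64889), Pow(Add(Mul(Add(-224, -143), Function('p')(3, 18)), -206606), -1)) = Mul(Add(-171480, 64889), Pow(Add(Mul(Add(-224, -143), Mul(-8, Pow(3, 2))), -206606), -1)) = Mul(-106591, Pow(Add(Mul(-367, Mul(-8, 9)), -206606), -1)) = Mul(-106591, Pow(Add(Mul(-367, -72), -206606), -1)) = Mul(-106591, Pow(Add(26424, -206606), -1)) = Mul(-106591, Pow(-180182, -1)) = Mul(-106591, Rational(-1, 180182)) = Rational(106591, 180182)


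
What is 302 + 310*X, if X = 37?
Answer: 11772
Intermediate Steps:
302 + 310*X = 302 + 310*37 = 302 + 11470 = 11772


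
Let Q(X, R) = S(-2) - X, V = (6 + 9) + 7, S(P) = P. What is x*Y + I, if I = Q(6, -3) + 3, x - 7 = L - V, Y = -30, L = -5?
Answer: 595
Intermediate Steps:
V = 22 (V = 15 + 7 = 22)
Q(X, R) = -2 - X
x = -20 (x = 7 + (-5 - 1*22) = 7 + (-5 - 22) = 7 - 27 = -20)
I = -5 (I = (-2 - 1*6) + 3 = (-2 - 6) + 3 = -8 + 3 = -5)
x*Y + I = -20*(-30) - 5 = 600 - 5 = 595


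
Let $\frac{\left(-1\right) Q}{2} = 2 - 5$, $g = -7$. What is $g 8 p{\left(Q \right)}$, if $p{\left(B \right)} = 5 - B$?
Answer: $56$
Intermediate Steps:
$Q = 6$ ($Q = - 2 \left(2 - 5\right) = \left(-2\right) \left(-3\right) = 6$)
$g 8 p{\left(Q \right)} = \left(-7\right) 8 \left(5 - 6\right) = - 56 \left(5 - 6\right) = \left(-56\right) \left(-1\right) = 56$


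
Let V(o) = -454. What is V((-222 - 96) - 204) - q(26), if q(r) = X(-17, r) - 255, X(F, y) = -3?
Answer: -196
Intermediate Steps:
q(r) = -258 (q(r) = -3 - 255 = -258)
V((-222 - 96) - 204) - q(26) = -454 - 1*(-258) = -454 + 258 = -196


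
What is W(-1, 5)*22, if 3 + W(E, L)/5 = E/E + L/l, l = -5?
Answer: -330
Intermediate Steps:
W(E, L) = -10 - L (W(E, L) = -15 + 5*(E/E + L/(-5)) = -15 + 5*(1 + L*(-⅕)) = -15 + 5*(1 - L/5) = -15 + (5 - L) = -10 - L)
W(-1, 5)*22 = (-10 - 1*5)*22 = (-10 - 5)*22 = -15*22 = -330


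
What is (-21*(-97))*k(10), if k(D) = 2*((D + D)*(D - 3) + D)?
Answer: 611100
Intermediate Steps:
k(D) = 2*D + 4*D*(-3 + D) (k(D) = 2*((2*D)*(-3 + D) + D) = 2*(2*D*(-3 + D) + D) = 2*(D + 2*D*(-3 + D)) = 2*D + 4*D*(-3 + D))
(-21*(-97))*k(10) = (-21*(-97))*(2*10*(-5 + 2*10)) = 2037*(2*10*(-5 + 20)) = 2037*(2*10*15) = 2037*300 = 611100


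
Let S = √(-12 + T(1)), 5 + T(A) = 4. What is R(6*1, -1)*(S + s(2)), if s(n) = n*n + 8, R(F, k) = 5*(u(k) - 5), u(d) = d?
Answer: -360 - 30*I*√13 ≈ -360.0 - 108.17*I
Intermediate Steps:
R(F, k) = -25 + 5*k (R(F, k) = 5*(k - 5) = 5*(-5 + k) = -25 + 5*k)
T(A) = -1 (T(A) = -5 + 4 = -1)
s(n) = 8 + n² (s(n) = n² + 8 = 8 + n²)
S = I*√13 (S = √(-12 - 1) = √(-13) = I*√13 ≈ 3.6056*I)
R(6*1, -1)*(S + s(2)) = (-25 + 5*(-1))*(I*√13 + (8 + 2²)) = (-25 - 5)*(I*√13 + (8 + 4)) = -30*(I*√13 + 12) = -30*(12 + I*√13) = -360 - 30*I*√13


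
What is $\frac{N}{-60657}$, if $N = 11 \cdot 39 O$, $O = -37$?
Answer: $\frac{5291}{20219} \approx 0.26168$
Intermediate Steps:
$N = -15873$ ($N = 11 \cdot 39 \left(-37\right) = 429 \left(-37\right) = -15873$)
$\frac{N}{-60657} = - \frac{15873}{-60657} = \left(-15873\right) \left(- \frac{1}{60657}\right) = \frac{5291}{20219}$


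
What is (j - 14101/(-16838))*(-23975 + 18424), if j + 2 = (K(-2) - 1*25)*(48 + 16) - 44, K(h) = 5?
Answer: 123859945937/16838 ≈ 7.3560e+6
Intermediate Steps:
j = -1326 (j = -2 + ((5 - 1*25)*(48 + 16) - 44) = -2 + ((5 - 25)*64 - 44) = -2 + (-20*64 - 44) = -2 + (-1280 - 44) = -2 - 1324 = -1326)
(j - 14101/(-16838))*(-23975 + 18424) = (-1326 - 14101/(-16838))*(-23975 + 18424) = (-1326 - 14101*(-1/16838))*(-5551) = (-1326 + 14101/16838)*(-5551) = -22313087/16838*(-5551) = 123859945937/16838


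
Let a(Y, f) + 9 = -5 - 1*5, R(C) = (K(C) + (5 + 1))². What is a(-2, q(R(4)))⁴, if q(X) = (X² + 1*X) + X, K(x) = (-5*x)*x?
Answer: 130321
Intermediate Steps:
K(x) = -5*x²
R(C) = (6 - 5*C²)² (R(C) = (-5*C² + (5 + 1))² = (-5*C² + 6)² = (6 - 5*C²)²)
q(X) = X² + 2*X (q(X) = (X² + X) + X = (X + X²) + X = X² + 2*X)
a(Y, f) = -19 (a(Y, f) = -9 + (-5 - 1*5) = -9 + (-5 - 5) = -9 - 10 = -19)
a(-2, q(R(4)))⁴ = (-19)⁴ = 130321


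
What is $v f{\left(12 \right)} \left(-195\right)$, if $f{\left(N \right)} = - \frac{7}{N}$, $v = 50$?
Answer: $\frac{11375}{2} \approx 5687.5$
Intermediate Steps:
$v f{\left(12 \right)} \left(-195\right) = 50 \left(- \frac{7}{12}\right) \left(-195\right) = \left(- \frac{175}{6}\right) \left(-195\right) = \frac{11375}{2}$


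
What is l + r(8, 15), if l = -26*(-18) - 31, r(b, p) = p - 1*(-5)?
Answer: 457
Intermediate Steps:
r(b, p) = 5 + p (r(b, p) = p + 5 = 5 + p)
l = 437 (l = 468 - 31 = 437)
l + r(8, 15) = 437 + (5 + 15) = 437 + 20 = 457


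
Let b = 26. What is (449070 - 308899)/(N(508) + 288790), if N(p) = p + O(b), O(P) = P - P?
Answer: 140171/289298 ≈ 0.48452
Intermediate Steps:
O(P) = 0
N(p) = p (N(p) = p + 0 = p)
(449070 - 308899)/(N(508) + 288790) = (449070 - 308899)/(508 + 288790) = 140171/289298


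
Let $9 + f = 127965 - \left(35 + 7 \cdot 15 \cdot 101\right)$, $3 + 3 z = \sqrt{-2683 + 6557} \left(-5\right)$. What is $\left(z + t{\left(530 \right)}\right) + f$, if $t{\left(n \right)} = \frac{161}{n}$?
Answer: $\frac{62177111}{530} - \frac{5 \sqrt{3874}}{3} \approx 1.1721 \cdot 10^{5}$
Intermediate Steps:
$z = -1 - \frac{5 \sqrt{3874}}{3}$ ($z = -1 + \frac{\sqrt{-2683 + 6557} \left(-5\right)}{3} = -1 + \frac{\sqrt{3874} \left(-5\right)}{3} = -1 + \frac{\left(-5\right) \sqrt{3874}}{3} = -1 - \frac{5 \sqrt{3874}}{3} \approx -104.74$)
$f = 117316$ ($f = -9 + \left(127965 - \left(35 + 7 \cdot 15 \cdot 101\right)\right) = -9 + \left(127965 - \left(35 + 105 \cdot 101\right)\right) = -9 + \left(127965 - \left(35 + 10605\right)\right) = -9 + \left(127965 - 10640\right) = -9 + 117325 = 117316$)
$\left(z + t{\left(530 \right)}\right) + f = \left(\left(-1 - \frac{5 \sqrt{3874}}{3}\right) + \frac{161}{530}\right) + 117316 = \left(- \frac{369}{530} - \frac{5 \sqrt{3874}}{3}\right) + 117316 = \frac{62177111}{530} - \frac{5 \sqrt{3874}}{3}$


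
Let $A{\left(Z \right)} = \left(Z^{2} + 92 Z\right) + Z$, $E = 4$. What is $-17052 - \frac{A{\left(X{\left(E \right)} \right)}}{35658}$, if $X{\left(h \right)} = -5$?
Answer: $- \frac{304019888}{17829} \approx -17052.0$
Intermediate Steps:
$A{\left(Z \right)} = Z^{2} + 93 Z$
$-17052 - \frac{A{\left(X{\left(E \right)} \right)}}{35658} = -17052 - \frac{\left(-5\right) \left(93 - 5\right)}{35658} = -17052 - \left(-5\right) 88 \cdot \frac{1}{35658} = -17052 - \left(-440\right) \frac{1}{35658} = -17052 - - \frac{220}{17829} = -17052 + \frac{220}{17829} = - \frac{304019888}{17829}$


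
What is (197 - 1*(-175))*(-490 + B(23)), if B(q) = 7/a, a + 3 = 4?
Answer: -179676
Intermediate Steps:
a = 1 (a = -3 + 4 = 1)
B(q) = 7 (B(q) = 7/1 = 7*1 = 7)
(197 - 1*(-175))*(-490 + B(23)) = (197 - 1*(-175))*(-490 + 7) = (197 + 175)*(-483) = 372*(-483) = -179676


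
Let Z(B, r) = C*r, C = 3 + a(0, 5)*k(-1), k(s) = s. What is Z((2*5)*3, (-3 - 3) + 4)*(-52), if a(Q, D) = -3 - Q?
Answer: 624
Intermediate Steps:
C = 6 (C = 3 + (-3 - 1*0)*(-1) = 3 + (-3 + 0)*(-1) = 3 - 3*(-1) = 3 + 3 = 6)
Z(B, r) = 6*r
Z((2*5)*3, (-3 - 3) + 4)*(-52) = (6*((-3 - 3) + 4))*(-52) = (6*(-6 + 4))*(-52) = (6*(-2))*(-52) = -12*(-52) = 624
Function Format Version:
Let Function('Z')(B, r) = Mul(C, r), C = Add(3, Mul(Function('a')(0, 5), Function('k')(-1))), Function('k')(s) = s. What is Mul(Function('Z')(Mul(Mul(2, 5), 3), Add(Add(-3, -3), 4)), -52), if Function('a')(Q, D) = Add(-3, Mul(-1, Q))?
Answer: 624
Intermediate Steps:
C = 6 (C = Add(3, Mul(Add(-3, Mul(-1, 0)), -1)) = Add(3, Mul(Add(-3, 0), -1)) = Add(3, Mul(-3, -1)) = Add(3, 3) = 6)
Function('Z')(B, r) = Mul(6, r)
Mul(Function('Z')(Mul(Mul(2, 5), 3), Add(Add(-3, -3), 4)), -52) = Mul(Mul(6, Add(Add(-3, -3), 4)), -52) = Mul(Mul(6, Add(-6, 4)), -52) = Mul(Mul(6, -2), -52) = Mul(-12, -52) = 624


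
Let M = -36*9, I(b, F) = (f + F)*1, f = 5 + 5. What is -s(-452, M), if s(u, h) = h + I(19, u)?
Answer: 766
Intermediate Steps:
f = 10
I(b, F) = 10 + F (I(b, F) = (10 + F)*1 = 10 + F)
M = -324
s(u, h) = 10 + h + u (s(u, h) = h + (10 + u) = 10 + h + u)
-s(-452, M) = -(10 - 324 - 452) = -1*(-766) = 766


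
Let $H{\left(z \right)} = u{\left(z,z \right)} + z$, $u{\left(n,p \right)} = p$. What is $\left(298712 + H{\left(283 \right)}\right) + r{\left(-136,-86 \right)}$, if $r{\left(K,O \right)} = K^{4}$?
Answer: $342401294$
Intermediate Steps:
$H{\left(z \right)} = 2 z$ ($H{\left(z \right)} = z + z = 2 z$)
$\left(298712 + H{\left(283 \right)}\right) + r{\left(-136,-86 \right)} = \left(298712 + 2 \cdot 283\right) + \left(-136\right)^{4} = \left(298712 + 566\right) + 342102016 = 299278 + 342102016 = 342401294$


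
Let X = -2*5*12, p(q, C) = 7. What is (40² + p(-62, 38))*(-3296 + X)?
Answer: -5489512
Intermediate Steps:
X = -120 (X = -10*12 = -120)
(40² + p(-62, 38))*(-3296 + X) = (40² + 7)*(-3296 - 120) = (1600 + 7)*(-3416) = 1607*(-3416) = -5489512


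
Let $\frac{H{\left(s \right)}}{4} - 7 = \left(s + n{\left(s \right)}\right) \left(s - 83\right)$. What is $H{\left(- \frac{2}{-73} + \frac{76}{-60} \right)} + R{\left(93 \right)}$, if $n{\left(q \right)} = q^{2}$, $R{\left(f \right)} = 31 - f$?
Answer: $- \frac{175820369662}{1312932375} \approx -133.91$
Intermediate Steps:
$H{\left(s \right)} = 28 + 4 \left(-83 + s\right) \left(s + s^{2}\right)$ ($H{\left(s \right)} = 28 + 4 \left(s + s^{2}\right) \left(s - 83\right) = 28 + 4 \left(s + s^{2}\right) \left(-83 + s\right) = 28 + 4 \left(-83 + s\right) \left(s + s^{2}\right)$)
$H{\left(- \frac{2}{-73} + \frac{76}{-60} \right)} + R{\left(93 \right)} = \left(28 - 332 \left(- \frac{2}{-73} + \frac{76}{-60}\right) - 328 \left(- \frac{2}{-73} + \frac{76}{-60}\right)^{2} + 4 \left(- \frac{2}{-73} + \frac{76}{-60}\right)^{3}\right) + \left(31 - 93\right) = \left(28 - 332 \left(\left(-2\right) \left(- \frac{1}{73}\right) + 76 \left(- \frac{1}{60}\right)\right) - 328 \left(\left(-2\right) \left(- \frac{1}{73}\right) + 76 \left(- \frac{1}{60}\right)\right)^{2} + 4 \left(\left(-2\right) \left(- \frac{1}{73}\right) + 76 \left(- \frac{1}{60}\right)\right)^{3}\right) + \left(31 - 93\right) = \left(28 - 332 \left(\frac{2}{73} - \frac{19}{15}\right) - 328 \left(\frac{2}{73} - \frac{19}{15}\right)^{2} + 4 \left(\frac{2}{73} - \frac{19}{15}\right)^{3}\right) - 62 = \left(28 - - \frac{450524}{1095} - 328 \left(- \frac{1357}{1095}\right)^{2} + 4 \left(- \frac{1357}{1095}\right)^{3}\right) - 62 = \left(28 + \frac{450524}{1095} - \frac{603995272}{1199025} + 4 \left(- \frac{2498846293}{1312932375}\right)\right) - 62 = \left(28 + \frac{450524}{1095} - \frac{603995272}{1199025} - \frac{9995385172}{1312932375}\right) - 62 = - \frac{94418562412}{1312932375} - 62 = - \frac{175820369662}{1312932375}$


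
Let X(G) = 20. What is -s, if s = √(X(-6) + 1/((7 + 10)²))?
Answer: -√5781/17 ≈ -4.4725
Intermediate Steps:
s = √5781/17 (s = √(20 + 1/((7 + 10)²)) = √(20 + 1/(17²)) = √(20 + 1/289) = √(5781/289) = √5781/17 ≈ 4.4725)
-s = -√5781/17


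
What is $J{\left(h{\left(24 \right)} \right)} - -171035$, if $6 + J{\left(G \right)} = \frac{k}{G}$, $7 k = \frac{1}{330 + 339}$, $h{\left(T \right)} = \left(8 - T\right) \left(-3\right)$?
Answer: $\frac{38444582737}{224784} \approx 1.7103 \cdot 10^{5}$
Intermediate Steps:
$h{\left(T \right)} = -24 + 3 T$
$k = \frac{1}{4683}$ ($k = \frac{1}{7 \left(330 + 339\right)} = \frac{1}{7 \cdot 669} = \frac{1}{7} \cdot \frac{1}{669} = \frac{1}{4683} \approx 0.00021354$)
$J{\left(G \right)} = -6 + \frac{1}{4683 G}$
$J{\left(h{\left(24 \right)} \right)} - -171035 = \left(-6 + \frac{1}{4683 \left(-24 + 3 \cdot 24\right)}\right) - -171035 = \left(-6 + \frac{1}{4683 \left(-24 + 72\right)}\right) + 171035 = \left(-6 + \frac{1}{4683 \cdot 48}\right) + 171035 = \left(-6 + \frac{1}{4683} \cdot \frac{1}{48}\right) + 171035 = \left(-6 + \frac{1}{224784}\right) + 171035 = - \frac{1348703}{224784} + 171035 = \frac{38444582737}{224784}$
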